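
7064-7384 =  - 320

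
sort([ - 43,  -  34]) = [ - 43  , - 34]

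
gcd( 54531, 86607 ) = 9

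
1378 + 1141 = 2519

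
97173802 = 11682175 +85491627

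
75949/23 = 3302 + 3/23 = 3302.13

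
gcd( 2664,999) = 333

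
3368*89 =299752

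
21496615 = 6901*3115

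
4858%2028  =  802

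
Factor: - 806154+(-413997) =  - 3^1*406717^1  =  - 1220151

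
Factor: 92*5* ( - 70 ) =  - 32200= -  2^3*5^2*7^1*23^1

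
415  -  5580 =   -  5165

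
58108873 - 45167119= 12941754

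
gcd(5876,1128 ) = 4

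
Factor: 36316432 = 2^4*2269777^1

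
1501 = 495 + 1006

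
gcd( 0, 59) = 59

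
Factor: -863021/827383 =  - 53^( - 1)*67^( - 1)*233^( - 1 )*241^1* 3581^1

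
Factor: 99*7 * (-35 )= -3^2*5^1*7^2*11^1 = - 24255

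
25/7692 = 25/7692 = 0.00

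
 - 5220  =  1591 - 6811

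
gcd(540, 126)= 18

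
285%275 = 10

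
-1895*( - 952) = 1804040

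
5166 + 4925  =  10091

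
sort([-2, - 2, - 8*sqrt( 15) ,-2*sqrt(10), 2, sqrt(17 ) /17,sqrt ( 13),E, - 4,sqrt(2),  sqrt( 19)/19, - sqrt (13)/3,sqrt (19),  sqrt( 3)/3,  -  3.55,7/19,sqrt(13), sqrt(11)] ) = [ - 8*sqrt ( 15 ), - 2*sqrt(10 ),  -  4,-3.55, -2, - 2, - sqrt(13) /3, sqrt(19)/19,  sqrt(17)/17,7/19,sqrt(3)/3, sqrt (2 ), 2, E,  sqrt( 11 ),sqrt(13),  sqrt( 13 ),  sqrt( 19) ] 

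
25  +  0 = 25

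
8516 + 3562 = 12078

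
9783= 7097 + 2686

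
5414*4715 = 25527010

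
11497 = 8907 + 2590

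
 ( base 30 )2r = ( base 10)87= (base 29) 30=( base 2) 1010111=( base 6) 223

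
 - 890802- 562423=  -  1453225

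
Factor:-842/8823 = -2^1 * 3^(  -  1 )*17^ ( - 1 )* 173^( - 1)*421^1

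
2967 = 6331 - 3364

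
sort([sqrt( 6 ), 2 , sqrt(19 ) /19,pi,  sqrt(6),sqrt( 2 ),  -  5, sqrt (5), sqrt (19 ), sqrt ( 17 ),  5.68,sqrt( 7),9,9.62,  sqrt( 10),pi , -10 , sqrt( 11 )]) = [ - 10, - 5, sqrt( 19 )/19,sqrt(2 ), 2,sqrt(5 ) , sqrt(6 ) , sqrt( 6 ), sqrt( 7 ),pi, pi,sqrt (10),sqrt ( 11),  sqrt(17), sqrt(19 ),5.68, 9,9.62]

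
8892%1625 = 767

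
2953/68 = 43+29/68 = 43.43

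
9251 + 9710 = 18961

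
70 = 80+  - 10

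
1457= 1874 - 417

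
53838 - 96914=-43076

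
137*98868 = 13544916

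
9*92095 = 828855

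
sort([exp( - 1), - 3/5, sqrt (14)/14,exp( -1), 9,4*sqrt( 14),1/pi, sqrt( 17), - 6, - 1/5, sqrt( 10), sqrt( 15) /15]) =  [ - 6, - 3/5, - 1/5, sqrt(15)/15,  sqrt( 14)/14, 1/pi,exp( - 1),exp( - 1 ), sqrt( 10), sqrt (17), 9, 4*sqrt( 14)]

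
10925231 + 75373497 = 86298728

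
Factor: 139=139^1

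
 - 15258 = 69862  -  85120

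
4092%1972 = 148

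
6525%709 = 144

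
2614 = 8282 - 5668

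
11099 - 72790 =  - 61691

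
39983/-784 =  - 39983/784 = - 51.00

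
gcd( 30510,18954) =54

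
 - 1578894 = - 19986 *79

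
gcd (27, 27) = 27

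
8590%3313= 1964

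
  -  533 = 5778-6311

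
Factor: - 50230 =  - 2^1* 5^1*5023^1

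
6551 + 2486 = 9037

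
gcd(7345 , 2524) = 1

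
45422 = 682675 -637253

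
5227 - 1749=3478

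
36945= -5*(-7389 )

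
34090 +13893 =47983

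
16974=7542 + 9432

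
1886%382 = 358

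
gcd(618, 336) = 6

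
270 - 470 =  - 200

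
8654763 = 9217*939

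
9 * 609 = 5481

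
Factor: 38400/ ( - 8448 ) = - 50/11= - 2^1 * 5^2 * 11^( - 1 ) 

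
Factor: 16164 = 2^2*3^2 * 449^1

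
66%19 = 9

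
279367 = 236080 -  - 43287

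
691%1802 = 691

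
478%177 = 124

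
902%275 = 77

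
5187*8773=45505551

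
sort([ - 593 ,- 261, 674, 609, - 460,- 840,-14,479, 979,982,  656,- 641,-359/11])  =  [ -840, - 641, - 593, - 460 , - 261,- 359/11, - 14,479, 609, 656,674,979, 982 ] 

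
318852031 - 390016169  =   - 71164138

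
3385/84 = 40+25/84 = 40.30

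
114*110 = 12540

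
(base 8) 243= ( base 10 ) 163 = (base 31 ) 58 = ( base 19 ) 8B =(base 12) 117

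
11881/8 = 11881/8  =  1485.12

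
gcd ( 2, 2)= 2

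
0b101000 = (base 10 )40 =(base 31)19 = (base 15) 2A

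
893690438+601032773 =1494723211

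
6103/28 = 6103/28   =  217.96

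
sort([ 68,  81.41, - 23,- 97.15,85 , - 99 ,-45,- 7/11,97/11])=[ - 99, - 97.15,-45,- 23,- 7/11,  97/11,68, 81.41, 85]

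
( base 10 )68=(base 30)28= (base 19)3b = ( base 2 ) 1000100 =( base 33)22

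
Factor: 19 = 19^1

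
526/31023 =526/31023 =0.02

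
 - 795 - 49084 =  - 49879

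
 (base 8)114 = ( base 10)76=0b1001100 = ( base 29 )2I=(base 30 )2g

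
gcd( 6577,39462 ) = 6577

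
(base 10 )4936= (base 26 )77m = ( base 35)411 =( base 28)688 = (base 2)1001101001000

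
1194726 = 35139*34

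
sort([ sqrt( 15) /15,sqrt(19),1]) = [sqrt( 15 )/15,1, sqrt(19)]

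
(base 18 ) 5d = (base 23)4b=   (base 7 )205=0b1100111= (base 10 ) 103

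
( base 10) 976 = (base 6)4304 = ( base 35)RV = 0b1111010000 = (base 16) 3D0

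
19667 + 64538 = 84205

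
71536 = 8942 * 8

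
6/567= 2/189 = 0.01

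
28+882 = 910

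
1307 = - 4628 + 5935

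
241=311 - 70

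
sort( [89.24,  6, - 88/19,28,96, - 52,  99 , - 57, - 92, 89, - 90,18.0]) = [- 92,-90, - 57, - 52, - 88/19,6,18.0,28,89, 89.24,96, 99 ] 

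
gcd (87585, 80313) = 3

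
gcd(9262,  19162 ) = 22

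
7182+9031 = 16213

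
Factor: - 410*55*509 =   -  2^1*5^2*11^1*41^1*509^1 = - 11477950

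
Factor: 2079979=11^1  *  173^1*1093^1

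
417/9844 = 417/9844 = 0.04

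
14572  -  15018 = - 446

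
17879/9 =17879/9 = 1986.56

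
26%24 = 2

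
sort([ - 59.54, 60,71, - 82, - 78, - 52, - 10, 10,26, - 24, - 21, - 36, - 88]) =[ - 88, - 82, - 78, - 59.54, - 52, - 36, - 24, - 21,  -  10, 10,  26,60,71]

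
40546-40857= - 311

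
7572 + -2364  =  5208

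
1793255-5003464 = -3210209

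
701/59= 11 + 52/59 = 11.88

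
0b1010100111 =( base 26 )103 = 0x2a7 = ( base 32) L7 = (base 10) 679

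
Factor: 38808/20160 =2^( - 3 )*5^( - 1)*7^1*11^1 = 77/40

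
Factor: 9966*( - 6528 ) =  - 65058048 = -2^8*3^2*11^1*17^1*151^1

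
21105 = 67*315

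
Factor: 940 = 2^2*5^1*47^1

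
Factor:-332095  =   - 5^1*17^1*3907^1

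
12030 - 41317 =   -  29287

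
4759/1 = 4759 = 4759.00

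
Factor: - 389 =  - 389^1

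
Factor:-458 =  - 2^1*229^1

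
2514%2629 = 2514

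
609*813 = 495117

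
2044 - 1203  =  841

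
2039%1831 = 208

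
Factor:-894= - 2^1*3^1*149^1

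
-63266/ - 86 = 735 + 28/43  =  735.65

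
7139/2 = 3569  +  1/2= 3569.50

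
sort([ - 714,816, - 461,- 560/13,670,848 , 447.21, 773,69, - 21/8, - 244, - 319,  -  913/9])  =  [  -  714, - 461, - 319, - 244, - 913/9,-560/13 , - 21/8, 69,  447.21,670,773, 816,  848 ]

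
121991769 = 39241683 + 82750086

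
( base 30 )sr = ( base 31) ru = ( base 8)1543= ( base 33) Q9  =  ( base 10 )867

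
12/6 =2= 2.00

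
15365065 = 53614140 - 38249075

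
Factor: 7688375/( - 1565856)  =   - 2^( - 5)*3^ ( - 2)*5^3*5437^(  -  1)*61507^1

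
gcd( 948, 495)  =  3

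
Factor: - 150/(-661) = 2^1*3^1 * 5^2*661^(  -  1) 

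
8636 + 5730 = 14366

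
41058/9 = 4562 = 4562.00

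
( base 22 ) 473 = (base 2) 100000101101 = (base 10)2093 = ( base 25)38i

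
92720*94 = 8715680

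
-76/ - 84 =19/21 = 0.90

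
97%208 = 97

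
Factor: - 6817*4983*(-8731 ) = 296584308141 = 3^1*11^1*17^1*151^1*401^1*8731^1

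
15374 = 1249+14125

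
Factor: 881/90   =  2^( - 1 )*3^ (-2 )*5^( - 1)*881^1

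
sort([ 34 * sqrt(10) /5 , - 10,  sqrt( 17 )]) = [ - 10, sqrt(17),34* sqrt( 10 )/5]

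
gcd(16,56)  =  8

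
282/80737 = 282/80737 = 0.00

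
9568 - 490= 9078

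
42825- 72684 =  - 29859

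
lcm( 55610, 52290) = 3503430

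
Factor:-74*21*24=-37296  =  -  2^4*3^2 * 7^1*37^1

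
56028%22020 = 11988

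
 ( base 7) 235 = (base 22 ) 5e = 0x7c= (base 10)124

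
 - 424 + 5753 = 5329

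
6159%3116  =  3043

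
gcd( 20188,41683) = 1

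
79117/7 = 79117/7 = 11302.43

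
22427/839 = 26 + 613/839 = 26.73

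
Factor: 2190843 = 3^2*229^1*1063^1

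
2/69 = 2/69 = 0.03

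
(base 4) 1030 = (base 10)76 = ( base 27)2m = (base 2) 1001100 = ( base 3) 2211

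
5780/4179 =5780/4179 = 1.38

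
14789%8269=6520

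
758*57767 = 43787386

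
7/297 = 7/297 = 0.02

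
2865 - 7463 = - 4598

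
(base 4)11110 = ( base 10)340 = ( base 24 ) E4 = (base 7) 664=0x154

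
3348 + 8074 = 11422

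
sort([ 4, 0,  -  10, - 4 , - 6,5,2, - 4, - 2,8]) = [ -10,-6, - 4, - 4,-2,0,2,4,5, 8]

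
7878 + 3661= 11539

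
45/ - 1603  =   - 1 + 1558/1603  =  - 0.03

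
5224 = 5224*1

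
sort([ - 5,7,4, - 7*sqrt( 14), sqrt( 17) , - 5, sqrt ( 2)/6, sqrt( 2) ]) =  [ - 7*sqrt(14),-5,-5,sqrt(2)/6, sqrt( 2 ), 4, sqrt(17 ),7] 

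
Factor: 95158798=2^1*7^1 * 6797057^1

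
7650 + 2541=10191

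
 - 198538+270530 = 71992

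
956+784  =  1740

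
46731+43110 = 89841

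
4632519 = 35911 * 129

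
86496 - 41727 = 44769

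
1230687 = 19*64773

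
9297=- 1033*( - 9 ) 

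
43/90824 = 43/90824 = 0.00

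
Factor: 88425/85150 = 2^( - 1)*3^3*  13^( - 1 ) = 27/26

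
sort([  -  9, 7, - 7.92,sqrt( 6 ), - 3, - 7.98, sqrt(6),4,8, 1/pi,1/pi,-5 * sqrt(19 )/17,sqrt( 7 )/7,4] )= [ - 9, - 7.98, - 7.92,  -  3, - 5*sqrt(19 )/17, 1/pi,1/pi,sqrt(7 )/7,sqrt(6 ),sqrt( 6 ),4  ,  4, 7,8]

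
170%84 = 2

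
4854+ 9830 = 14684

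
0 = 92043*0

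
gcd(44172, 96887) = 1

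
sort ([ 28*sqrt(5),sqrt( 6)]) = [ sqrt( 6) , 28*sqrt(5)]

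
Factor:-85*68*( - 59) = 341020= 2^2*5^1*17^2 * 59^1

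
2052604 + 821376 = 2873980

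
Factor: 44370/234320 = 2^( - 3 ) * 3^2*17^1*101^( - 1) =153/808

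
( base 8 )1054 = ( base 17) 1fc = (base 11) 466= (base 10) 556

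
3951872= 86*45952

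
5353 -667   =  4686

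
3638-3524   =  114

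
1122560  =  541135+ 581425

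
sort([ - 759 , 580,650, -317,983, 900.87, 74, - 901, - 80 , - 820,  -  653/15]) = [ -901, - 820,-759, - 317, - 80  , - 653/15 , 74, 580,650,900.87, 983] 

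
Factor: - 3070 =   -  2^1*5^1*307^1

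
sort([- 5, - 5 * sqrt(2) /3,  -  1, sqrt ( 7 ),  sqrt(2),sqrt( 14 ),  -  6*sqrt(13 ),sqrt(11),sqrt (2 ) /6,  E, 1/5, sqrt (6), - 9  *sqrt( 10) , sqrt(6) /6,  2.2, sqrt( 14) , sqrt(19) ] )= [ - 9*sqrt ( 10 ), - 6*sqrt(13) , - 5, - 5*sqrt (2)/3,-1, 1/5 , sqrt( 2 )/6, sqrt(6)/6,sqrt( 2 ),  2.2, sqrt(6),sqrt( 7), E, sqrt( 11 ), sqrt ( 14 ),  sqrt( 14), sqrt(19 )]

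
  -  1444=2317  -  3761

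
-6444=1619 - 8063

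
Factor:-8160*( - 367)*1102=3300181440 =2^6*3^1* 5^1*17^1*19^1*29^1 * 367^1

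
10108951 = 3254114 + 6854837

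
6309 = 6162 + 147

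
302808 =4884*62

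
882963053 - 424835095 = 458127958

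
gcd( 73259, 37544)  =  1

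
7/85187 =7/85187 = 0.00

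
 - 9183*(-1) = 9183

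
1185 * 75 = 88875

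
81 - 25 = 56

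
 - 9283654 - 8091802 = -17375456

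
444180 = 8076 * 55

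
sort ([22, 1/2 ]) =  [1/2, 22] 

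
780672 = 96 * 8132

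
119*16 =1904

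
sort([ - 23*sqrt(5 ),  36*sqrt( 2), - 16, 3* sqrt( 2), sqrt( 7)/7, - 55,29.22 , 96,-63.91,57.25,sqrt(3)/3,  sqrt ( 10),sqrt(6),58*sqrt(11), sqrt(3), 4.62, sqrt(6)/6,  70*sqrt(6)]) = [-63.91,-55,  -  23*sqrt(5),-16,sqrt(7 )/7,sqrt ( 6 ) /6, sqrt (3)/3, sqrt( 3 ), sqrt( 6), sqrt( 10),3*sqrt(2),4.62,  29.22,  36 * sqrt(2), 57.25,96, 70 * sqrt(6 ),58*sqrt( 11)] 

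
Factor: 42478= 2^1*67^1*317^1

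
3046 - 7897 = - 4851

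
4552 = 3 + 4549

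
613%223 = 167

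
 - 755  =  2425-3180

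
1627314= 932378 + 694936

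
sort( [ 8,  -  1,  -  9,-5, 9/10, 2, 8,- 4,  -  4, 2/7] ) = [-9, -5,  -  4,  -  4, - 1, 2/7, 9/10,  2,8, 8] 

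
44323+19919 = 64242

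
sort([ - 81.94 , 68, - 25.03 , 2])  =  [ - 81.94,- 25.03,2,68]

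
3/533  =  3/533 = 0.01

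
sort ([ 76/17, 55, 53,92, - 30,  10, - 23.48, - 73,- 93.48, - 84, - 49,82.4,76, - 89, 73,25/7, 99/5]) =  [ - 93.48,-89,-84, - 73, - 49, - 30, - 23.48,25/7,76/17 , 10, 99/5, 53,55,73,  76,82.4,  92 ]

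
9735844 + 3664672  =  13400516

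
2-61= -59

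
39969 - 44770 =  - 4801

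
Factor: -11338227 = - 3^2*1259803^1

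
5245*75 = 393375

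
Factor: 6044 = 2^2*1511^1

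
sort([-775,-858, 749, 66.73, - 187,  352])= [ - 858, - 775, - 187, 66.73 , 352, 749 ] 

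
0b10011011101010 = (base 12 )5922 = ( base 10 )9962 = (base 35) 84M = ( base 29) bof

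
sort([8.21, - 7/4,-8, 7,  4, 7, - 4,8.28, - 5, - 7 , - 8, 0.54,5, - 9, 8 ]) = [ - 9 , - 8 , - 8,- 7, - 5, - 4, - 7/4, 0.54, 4, 5,  7,7,8, 8.21 , 8.28 ] 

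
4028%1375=1278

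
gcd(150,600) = 150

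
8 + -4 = 4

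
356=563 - 207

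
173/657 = 173/657 = 0.26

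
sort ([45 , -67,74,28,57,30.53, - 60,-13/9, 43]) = [ - 67,-60,-13/9,28,30.53 , 43,45 , 57,74]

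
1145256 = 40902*28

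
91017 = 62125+28892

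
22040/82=268 + 32/41 = 268.78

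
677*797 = 539569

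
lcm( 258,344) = 1032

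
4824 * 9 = 43416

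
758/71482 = 379/35741 = 0.01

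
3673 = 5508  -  1835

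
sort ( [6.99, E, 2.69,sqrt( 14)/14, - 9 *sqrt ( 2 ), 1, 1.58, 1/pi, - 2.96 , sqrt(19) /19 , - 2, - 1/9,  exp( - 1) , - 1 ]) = [ - 9 * sqrt(2 ), - 2.96, - 2, -1, - 1/9,sqrt(19)/19,sqrt(14)/14,1/pi,exp(-1 )  ,  1, 1.58,2.69,E,  6.99 ]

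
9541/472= 20 + 101/472 = 20.21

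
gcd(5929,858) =11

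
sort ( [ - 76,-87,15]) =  [ - 87, - 76 , 15 ]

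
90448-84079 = 6369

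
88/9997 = 88/9997 = 0.01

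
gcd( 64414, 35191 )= 1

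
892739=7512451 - 6619712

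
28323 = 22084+6239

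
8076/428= 18 + 93/107 =18.87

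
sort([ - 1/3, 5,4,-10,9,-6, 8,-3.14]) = [ - 10,-6, -3.14, - 1/3 , 4,5, 8,9 ]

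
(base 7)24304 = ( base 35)55p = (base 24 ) and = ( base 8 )14265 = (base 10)6325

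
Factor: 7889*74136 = 2^3 *3^1 * 7^3*23^1*3089^1 = 584858904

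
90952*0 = 0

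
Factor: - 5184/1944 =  - 8/3 = - 2^3 *3^( - 1)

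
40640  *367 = 14914880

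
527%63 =23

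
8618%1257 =1076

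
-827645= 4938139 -5765784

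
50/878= 25/439 = 0.06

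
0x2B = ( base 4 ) 223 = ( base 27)1G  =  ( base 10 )43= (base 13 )34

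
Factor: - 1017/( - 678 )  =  2^( - 1)*3^1=3/2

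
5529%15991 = 5529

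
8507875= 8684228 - 176353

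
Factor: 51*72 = 3672 = 2^3*3^3*17^1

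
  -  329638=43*(  -  7666)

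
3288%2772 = 516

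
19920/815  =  24+72/163  =  24.44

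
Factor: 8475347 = 683^1*12409^1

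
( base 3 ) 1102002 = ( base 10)1028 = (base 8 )2004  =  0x404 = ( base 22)22G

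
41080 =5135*8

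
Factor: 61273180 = 2^2*5^1*719^1*4261^1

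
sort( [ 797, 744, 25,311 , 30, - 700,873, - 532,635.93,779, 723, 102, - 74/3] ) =[  -  700, - 532, - 74/3,25, 30, 102,311,635.93,723,  744, 779,797 , 873]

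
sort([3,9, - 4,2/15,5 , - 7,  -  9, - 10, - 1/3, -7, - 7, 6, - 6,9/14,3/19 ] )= [ -10,-9, - 7,-7,-7, - 6, -4, - 1/3, 2/15, 3/19,9/14, 3,5, 6, 9]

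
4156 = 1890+2266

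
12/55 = 12/55 = 0.22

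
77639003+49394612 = 127033615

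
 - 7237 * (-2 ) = 14474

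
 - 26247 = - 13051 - 13196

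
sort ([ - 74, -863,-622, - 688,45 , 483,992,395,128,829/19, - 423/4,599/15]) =[-863, - 688, - 622, - 423/4,-74,599/15,829/19, 45,128, 395,483,992 ]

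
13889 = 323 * 43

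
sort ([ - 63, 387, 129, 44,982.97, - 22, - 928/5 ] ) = [ - 928/5,  -  63, - 22,44,129, 387,982.97 ] 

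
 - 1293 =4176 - 5469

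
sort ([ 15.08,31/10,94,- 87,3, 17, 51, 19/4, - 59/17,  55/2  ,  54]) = [ - 87, - 59/17 , 3,31/10,19/4, 15.08,17,55/2, 51,54, 94 ]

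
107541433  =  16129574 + 91411859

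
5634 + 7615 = 13249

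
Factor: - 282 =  - 2^1 *3^1 *47^1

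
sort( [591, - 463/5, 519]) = [ - 463/5, 519, 591]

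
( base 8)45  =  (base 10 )37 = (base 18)21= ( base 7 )52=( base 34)13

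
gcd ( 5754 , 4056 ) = 6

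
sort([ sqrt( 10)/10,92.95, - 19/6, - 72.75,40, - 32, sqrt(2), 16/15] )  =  [ - 72.75, - 32,-19/6, sqrt( 10)/10, 16/15, sqrt ( 2),40,92.95]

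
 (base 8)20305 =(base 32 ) 865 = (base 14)30b3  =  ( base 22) H77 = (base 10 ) 8389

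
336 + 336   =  672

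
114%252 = 114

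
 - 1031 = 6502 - 7533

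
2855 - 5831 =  - 2976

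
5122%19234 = 5122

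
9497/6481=9497/6481 = 1.47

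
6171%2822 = 527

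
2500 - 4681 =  - 2181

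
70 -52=18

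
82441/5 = 82441/5 = 16488.20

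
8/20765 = 8/20765= 0.00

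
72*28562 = 2056464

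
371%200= 171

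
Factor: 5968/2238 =8/3  =  2^3*3^( - 1)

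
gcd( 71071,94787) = 77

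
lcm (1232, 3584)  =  39424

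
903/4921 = 129/703 = 0.18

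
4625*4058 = 18768250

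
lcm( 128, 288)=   1152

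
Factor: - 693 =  -3^2*7^1*11^1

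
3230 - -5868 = 9098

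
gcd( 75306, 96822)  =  10758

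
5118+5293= 10411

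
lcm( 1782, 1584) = 14256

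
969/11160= 323/3720 =0.09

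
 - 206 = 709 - 915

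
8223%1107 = 474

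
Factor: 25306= 2^1*12653^1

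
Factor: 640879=97^1*6607^1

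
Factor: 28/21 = 4/3=2^2*3^(-1 ) 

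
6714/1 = 6714 =6714.00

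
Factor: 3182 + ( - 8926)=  - 2^4* 359^1=-  5744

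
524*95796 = 50197104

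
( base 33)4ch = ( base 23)908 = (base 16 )12a1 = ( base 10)4769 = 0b1001010100001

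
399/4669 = 57/667 = 0.09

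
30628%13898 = 2832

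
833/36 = 833/36 = 23.14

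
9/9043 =9/9043=0.00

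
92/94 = 46/47 = 0.98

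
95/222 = 95/222 = 0.43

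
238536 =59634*4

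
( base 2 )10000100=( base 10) 132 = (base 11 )110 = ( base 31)48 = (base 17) 7D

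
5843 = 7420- 1577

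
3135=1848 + 1287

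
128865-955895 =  - 827030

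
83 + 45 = 128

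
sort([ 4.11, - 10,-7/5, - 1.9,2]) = [ - 10, - 1.9, - 7/5,  2, 4.11]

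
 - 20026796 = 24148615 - 44175411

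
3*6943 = 20829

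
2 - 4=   -2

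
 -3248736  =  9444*( -344)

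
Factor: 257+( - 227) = 30=2^1 * 3^1*5^1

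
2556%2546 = 10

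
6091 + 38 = 6129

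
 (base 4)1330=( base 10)124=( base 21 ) 5j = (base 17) 75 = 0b1111100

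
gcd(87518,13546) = 2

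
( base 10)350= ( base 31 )B9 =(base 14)1b0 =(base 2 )101011110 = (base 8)536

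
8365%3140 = 2085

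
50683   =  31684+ 18999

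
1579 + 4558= 6137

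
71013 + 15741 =86754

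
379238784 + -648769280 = -269530496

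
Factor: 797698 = 2^1*11^1*101^1*359^1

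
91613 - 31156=60457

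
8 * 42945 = 343560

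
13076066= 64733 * 202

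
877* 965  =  846305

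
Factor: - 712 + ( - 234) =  - 946 = -  2^1*11^1*43^1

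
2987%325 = 62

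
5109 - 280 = 4829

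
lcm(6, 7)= 42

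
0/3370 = 0  =  0.00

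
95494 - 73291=22203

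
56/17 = 56/17 = 3.29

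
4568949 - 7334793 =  - 2765844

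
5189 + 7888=13077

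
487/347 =487/347 = 1.40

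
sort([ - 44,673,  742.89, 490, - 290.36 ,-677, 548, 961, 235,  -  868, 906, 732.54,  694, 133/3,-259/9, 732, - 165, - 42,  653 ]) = [-868,-677, - 290.36, -165,  -  44, - 42,  -  259/9,133/3, 235, 490,548, 653,  673, 694,732,732.54, 742.89,  906, 961] 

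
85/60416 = 85/60416 =0.00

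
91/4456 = 91/4456 = 0.02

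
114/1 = 114 = 114.00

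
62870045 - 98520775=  - 35650730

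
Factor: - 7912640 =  - 2^6  *5^1*79^1 * 313^1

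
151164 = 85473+65691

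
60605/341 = 1955/11 =177.73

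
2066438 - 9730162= - 7663724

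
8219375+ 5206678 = 13426053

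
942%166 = 112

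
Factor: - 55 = -5^1*11^1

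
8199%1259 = 645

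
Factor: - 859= -859^1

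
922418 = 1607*574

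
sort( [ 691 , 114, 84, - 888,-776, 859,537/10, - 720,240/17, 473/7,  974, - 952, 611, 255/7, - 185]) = [ - 952, - 888, - 776, - 720, - 185, 240/17, 255/7,537/10,473/7, 84, 114, 611, 691,859, 974 ] 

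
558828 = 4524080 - 3965252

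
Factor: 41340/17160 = 2^( - 1)*11^( - 1)*53^1 = 53/22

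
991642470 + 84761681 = 1076404151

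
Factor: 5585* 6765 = 37782525 = 3^1*5^2*11^1*41^1*1117^1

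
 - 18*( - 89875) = 1617750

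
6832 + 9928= 16760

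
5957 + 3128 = 9085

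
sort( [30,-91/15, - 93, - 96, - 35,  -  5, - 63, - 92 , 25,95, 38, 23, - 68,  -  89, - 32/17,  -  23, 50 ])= [- 96 ,-93 ,  -  92, - 89,  -  68, -63, - 35,-23,-91/15, - 5, - 32/17 , 23,25, 30,38, 50, 95 ] 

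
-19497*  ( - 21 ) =409437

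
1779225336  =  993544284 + 785681052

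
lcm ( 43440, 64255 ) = 3084240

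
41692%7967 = 1857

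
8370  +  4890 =13260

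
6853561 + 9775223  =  16628784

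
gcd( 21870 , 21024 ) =18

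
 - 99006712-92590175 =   -  191596887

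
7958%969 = 206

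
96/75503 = 96/75503=0.00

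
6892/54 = 3446/27= 127.63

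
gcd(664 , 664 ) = 664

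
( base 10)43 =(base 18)27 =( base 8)53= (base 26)1H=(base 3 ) 1121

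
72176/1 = 72176 = 72176.00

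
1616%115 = 6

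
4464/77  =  57 + 75/77 = 57.97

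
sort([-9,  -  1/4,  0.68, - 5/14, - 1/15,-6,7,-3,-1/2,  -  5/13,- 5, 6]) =[ - 9 , - 6, -5, - 3, - 1/2, - 5/13, - 5/14, - 1/4, - 1/15, 0.68, 6, 7]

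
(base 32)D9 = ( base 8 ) 651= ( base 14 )225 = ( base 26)G9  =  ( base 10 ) 425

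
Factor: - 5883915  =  -3^1 * 5^1*392261^1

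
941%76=29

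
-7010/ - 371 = 7010/371 = 18.89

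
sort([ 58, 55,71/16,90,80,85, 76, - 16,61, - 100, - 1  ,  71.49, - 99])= [  -  100, - 99, - 16,- 1 , 71/16,55,58,61,71.49,76,80,85 , 90] 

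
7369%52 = 37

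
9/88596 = 1/9844 = 0.00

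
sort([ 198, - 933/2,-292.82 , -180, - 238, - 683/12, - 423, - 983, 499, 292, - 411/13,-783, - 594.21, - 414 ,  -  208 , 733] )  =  [ - 983, - 783, - 594.21, - 933/2,-423, -414, -292.82,-238,-208, - 180, - 683/12, - 411/13, 198,292,499, 733]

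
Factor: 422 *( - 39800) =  - 2^4 * 5^2 * 199^1*211^1 = - 16795600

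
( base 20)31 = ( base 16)3D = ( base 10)61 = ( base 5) 221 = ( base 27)27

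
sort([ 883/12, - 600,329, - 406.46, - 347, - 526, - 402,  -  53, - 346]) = [ - 600, - 526, - 406.46, - 402,-347, - 346, - 53, 883/12, 329]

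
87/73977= 29/24659= 0.00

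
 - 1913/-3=1913/3= 637.67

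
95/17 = 5  +  10/17 = 5.59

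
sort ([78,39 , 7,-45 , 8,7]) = [ - 45,7, 7,8,39, 78 ]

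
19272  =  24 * 803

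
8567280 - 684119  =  7883161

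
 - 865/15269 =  - 865/15269=-0.06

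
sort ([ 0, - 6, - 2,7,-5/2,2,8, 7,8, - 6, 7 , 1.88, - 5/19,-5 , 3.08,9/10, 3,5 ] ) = [ - 6, -6, - 5,- 5/2,-2 , - 5/19 , 0, 9/10,  1.88,2,3,  3.08,5  ,  7,7,7,  8,8 ]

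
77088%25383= 939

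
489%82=79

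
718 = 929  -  211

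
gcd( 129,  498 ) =3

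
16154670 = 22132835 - 5978165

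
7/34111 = 1/4873 = 0.00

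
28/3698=14/1849 = 0.01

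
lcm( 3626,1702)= 83398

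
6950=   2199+4751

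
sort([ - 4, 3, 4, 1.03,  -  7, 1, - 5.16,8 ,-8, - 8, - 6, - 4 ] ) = [ -8 , - 8, - 7, - 6, - 5.16,-4,-4,1,  1.03,3,4,8 ] 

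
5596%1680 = 556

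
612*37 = 22644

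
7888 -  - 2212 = 10100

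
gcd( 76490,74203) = 1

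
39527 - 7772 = 31755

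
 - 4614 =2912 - 7526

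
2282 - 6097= - 3815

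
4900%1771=1358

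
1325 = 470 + 855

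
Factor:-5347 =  - 5347^1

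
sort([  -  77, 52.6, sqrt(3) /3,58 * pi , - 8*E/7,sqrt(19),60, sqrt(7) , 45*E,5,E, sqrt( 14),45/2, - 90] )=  [ - 90,  -  77,-8*E/7,  sqrt(3) /3,sqrt (7),E,  sqrt (14), sqrt( 19), 5,45/2, 52.6,60,45 * E, 58 * pi]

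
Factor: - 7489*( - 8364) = 2^2*3^1*17^1*41^1* 7489^1= 62637996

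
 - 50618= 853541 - 904159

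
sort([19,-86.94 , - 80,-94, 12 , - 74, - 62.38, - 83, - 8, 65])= [ - 94,  -  86.94, - 83,- 80,-74, -62.38,-8, 12, 19,  65] 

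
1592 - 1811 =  - 219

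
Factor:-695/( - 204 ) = 2^( - 2)*3^( - 1)*5^1*17^ (-1 )*139^1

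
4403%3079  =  1324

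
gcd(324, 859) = 1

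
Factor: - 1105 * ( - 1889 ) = 2087345 = 5^1*13^1*17^1* 1889^1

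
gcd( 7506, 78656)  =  2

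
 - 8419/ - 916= 9 + 175/916 = 9.19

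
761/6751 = 761/6751 = 0.11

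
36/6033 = 12/2011 = 0.01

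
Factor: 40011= 3^1*13337^1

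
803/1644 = 803/1644 = 0.49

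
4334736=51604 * 84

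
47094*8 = 376752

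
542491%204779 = 132933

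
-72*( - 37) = 2664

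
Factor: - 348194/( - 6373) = 2^1*7^2*11^1*17^1 * 19^1 * 6373^( - 1) 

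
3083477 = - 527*( - 5851) 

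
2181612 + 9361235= 11542847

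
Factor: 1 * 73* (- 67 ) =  - 67^1*73^1 = - 4891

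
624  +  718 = 1342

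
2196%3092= 2196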